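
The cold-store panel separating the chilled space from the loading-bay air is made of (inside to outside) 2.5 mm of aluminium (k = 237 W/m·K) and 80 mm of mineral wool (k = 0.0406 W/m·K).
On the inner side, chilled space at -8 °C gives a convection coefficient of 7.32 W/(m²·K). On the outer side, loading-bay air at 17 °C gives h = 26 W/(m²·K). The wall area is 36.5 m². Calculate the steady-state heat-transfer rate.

Q ≈ 425 W

Using the resistance-network approach (series):
R_inner film = 1/(h_i·A) = 1/(7.32×36.5) = 0.003743 K/W
R_aluminium = L/(kA) = 0.0025/(237×36.5) = 2.89×10^-7 K/W
R_mineral wool = L/(kA) = 0.08/(0.0406×36.5) = 0.05398 K/W
R_outer film = 1/(h_o·A) = 1/(26×36.5) = 0.001054 K/W
R_total = 0.05878 K/W
Q = ΔT / R_total = 25 / 0.05878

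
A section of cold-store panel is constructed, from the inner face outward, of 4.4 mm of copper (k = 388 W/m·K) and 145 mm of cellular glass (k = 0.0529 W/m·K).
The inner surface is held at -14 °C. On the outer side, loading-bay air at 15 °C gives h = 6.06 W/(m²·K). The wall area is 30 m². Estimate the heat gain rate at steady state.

Q ≈ 299 W

Series thermal resistances:
R_copper = L/(kA) = 0.0044/(388×30) = 3.78×10^-7 K/W
R_cellular glass = L/(kA) = 0.145/(0.0529×30) = 0.09137 K/W
R_outer film = 1/(h_o·A) = 1/(6.06×30) = 0.005501 K/W
R_total = 0.09687 K/W
Q = ΔT / R_total = 29 / 0.09687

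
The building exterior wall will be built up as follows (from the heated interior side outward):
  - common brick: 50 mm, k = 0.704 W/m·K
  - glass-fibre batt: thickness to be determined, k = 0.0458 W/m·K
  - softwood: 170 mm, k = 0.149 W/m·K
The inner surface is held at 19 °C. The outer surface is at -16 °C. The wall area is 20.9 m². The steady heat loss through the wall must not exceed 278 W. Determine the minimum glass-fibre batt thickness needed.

Series thermal resistances:
R_common brick = L/(kA) = 0.05/(0.704×20.9) = 0.003398 K/W
R_softwood = L/(kA) = 0.17/(0.149×20.9) = 0.05459 K/W
Sum of the known resistances R_other = 0.05799 K/W
Required total resistance R_tot = ΔT/Q_allow = 35/278 = 0.1259 K/W
R_glass-fibre batt = R_tot − R_other = 0.06791 K/W
L = R·k·A = 0.06791×0.0458×20.9

L ≈ 65 mm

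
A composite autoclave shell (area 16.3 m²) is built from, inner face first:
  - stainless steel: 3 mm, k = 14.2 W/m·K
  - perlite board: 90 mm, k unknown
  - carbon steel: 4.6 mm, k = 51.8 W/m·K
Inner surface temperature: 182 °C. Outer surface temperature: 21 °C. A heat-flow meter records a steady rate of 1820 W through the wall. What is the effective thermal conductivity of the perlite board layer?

Treating each layer as a thermal resistance in series:
R_stainless steel = L/(kA) = 0.003/(14.2×16.3) = 1.296×10^-5 K/W
R_carbon steel = L/(kA) = 0.0046/(51.8×16.3) = 5.448×10^-6 K/W
Sum of known resistances R_other = 1.841×10^-5 K/W
Total R = ΔT/Q = 161/1820 = 0.08846 K/W
R_perlite board = R_total − R_other = 0.08844 K/W
k = L/(R·A) = 0.09/(0.08844×16.3)

k ≈ 0.0624 W/(m·K)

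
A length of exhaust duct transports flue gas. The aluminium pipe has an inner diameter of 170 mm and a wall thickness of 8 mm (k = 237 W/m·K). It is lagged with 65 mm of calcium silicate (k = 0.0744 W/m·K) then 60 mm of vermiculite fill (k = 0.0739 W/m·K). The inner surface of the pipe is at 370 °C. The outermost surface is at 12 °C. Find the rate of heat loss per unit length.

q′ ≈ 196 W/m

Per-layer cylindrical resistances, series-summed:
R_aluminium pipe wall = ln(93/85)/(2π×237×1) = 6.04×10^-5 K/W
R_calcium silicate = ln(158/93)/(2π×0.0744×1) = 1.134 K/W
R_vermiculite fill = ln(218/158)/(2π×0.0739×1) = 0.6933 K/W
R_total = 1.827 K/W
Q = ΔT/R_total = 358/1.827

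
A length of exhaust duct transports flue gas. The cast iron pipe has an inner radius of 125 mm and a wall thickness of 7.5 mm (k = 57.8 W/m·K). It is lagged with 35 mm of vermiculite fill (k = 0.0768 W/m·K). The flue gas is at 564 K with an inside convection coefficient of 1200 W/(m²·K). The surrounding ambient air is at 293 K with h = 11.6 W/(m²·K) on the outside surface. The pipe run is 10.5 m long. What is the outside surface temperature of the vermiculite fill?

T ≈ 332 K

Per-layer cylindrical resistances, series-summed:
R_inner film = 1/(h_i·2πr₁L) = 1/(1200×2π×0.125×10.5) = 1.011×10^-4 K/W
R_cast iron pipe wall = ln(132.5/125)/(2π×57.8×10.5) = 1.528×10^-5 K/W
R_vermiculite fill = ln(167.5/132.5)/(2π×0.0768×10.5) = 0.04626 K/W
R_outer film = 1/(h_o·2πr_oL) = 1/(11.6×2π×0.1675×10.5) = 0.007801 K/W
R_total = 0.05418 K/W
Q = ΔT/R_total = 271/0.05418
Q = 5000 W
T_interface = T_inner − Q·ΣR(inner→interface) = 564 − 5000×0.04638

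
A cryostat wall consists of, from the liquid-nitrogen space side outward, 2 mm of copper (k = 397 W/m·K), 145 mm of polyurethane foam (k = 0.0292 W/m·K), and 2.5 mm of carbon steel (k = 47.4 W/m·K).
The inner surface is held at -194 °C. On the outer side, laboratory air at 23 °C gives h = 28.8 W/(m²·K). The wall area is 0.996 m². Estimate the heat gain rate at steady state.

Series thermal resistances:
R_copper = L/(kA) = 0.002/(397×0.996) = 5.058×10^-6 K/W
R_polyurethane foam = L/(kA) = 0.145/(0.0292×0.996) = 4.986 K/W
R_carbon steel = L/(kA) = 0.0025/(47.4×0.996) = 5.295×10^-5 K/W
R_outer film = 1/(h_o·A) = 1/(28.8×0.996) = 0.03486 K/W
R_total = 5.021 K/W
Q = ΔT / R_total = 217 / 5.021

Q ≈ 43.2 W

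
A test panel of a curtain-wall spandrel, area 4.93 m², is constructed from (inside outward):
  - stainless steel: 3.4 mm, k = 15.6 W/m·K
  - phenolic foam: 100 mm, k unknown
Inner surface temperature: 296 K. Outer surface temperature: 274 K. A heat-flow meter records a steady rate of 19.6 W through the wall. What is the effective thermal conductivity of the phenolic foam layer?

k ≈ 0.0181 W/(m·K)

Model the wall as resistances in series:
R_stainless steel = L/(kA) = 0.0034/(15.6×4.93) = 4.421×10^-5 K/W
Sum of known resistances R_other = 4.421×10^-5 K/W
Total R = ΔT/Q = 22/19.6 = 1.122 K/W
R_phenolic foam = R_total − R_other = 1.122 K/W
k = L/(R·A) = 0.1/(1.122×4.93)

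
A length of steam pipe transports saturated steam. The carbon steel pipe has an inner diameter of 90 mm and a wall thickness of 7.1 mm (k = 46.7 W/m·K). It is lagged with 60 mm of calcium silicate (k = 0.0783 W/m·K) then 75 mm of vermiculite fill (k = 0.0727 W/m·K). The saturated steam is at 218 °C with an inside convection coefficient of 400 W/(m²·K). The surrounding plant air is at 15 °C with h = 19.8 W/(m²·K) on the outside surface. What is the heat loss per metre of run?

q′ ≈ 74.3 W/m

Per-layer cylindrical resistances, series-summed:
R_inner film = 1/(h_i·2πr₁L) = 1/(400×2π×0.045×1) = 0.008842 K/W
R_carbon steel pipe wall = ln(52.1/45)/(2π×46.7×1) = 4.993×10^-4 K/W
R_calcium silicate = ln(112.1/52.1)/(2π×0.0783×1) = 1.557 K/W
R_vermiculite fill = ln(187.1/112.1)/(2π×0.0727×1) = 1.121 K/W
R_outer film = 1/(h_o·2πr_oL) = 1/(19.8×2π×0.1871×1) = 0.04296 K/W
R_total = 2.731 K/W
Q = ΔT/R_total = 203/2.731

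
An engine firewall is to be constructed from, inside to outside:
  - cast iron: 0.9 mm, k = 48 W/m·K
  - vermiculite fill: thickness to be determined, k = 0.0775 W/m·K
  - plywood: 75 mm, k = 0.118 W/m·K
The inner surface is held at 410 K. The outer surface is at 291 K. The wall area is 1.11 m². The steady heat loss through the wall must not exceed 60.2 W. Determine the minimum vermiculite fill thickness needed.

Treating each layer as a thermal resistance in series:
R_cast iron = L/(kA) = 0.0009/(48×1.11) = 1.689×10^-5 K/W
R_plywood = L/(kA) = 0.075/(0.118×1.11) = 0.5726 K/W
Sum of the known resistances R_other = 0.5726 K/W
Required total resistance R_tot = ΔT/Q_allow = 119/60.2 = 1.977 K/W
R_vermiculite fill = R_tot − R_other = 1.404 K/W
L = R·k·A = 1.404×0.0775×1.11

L ≈ 121 mm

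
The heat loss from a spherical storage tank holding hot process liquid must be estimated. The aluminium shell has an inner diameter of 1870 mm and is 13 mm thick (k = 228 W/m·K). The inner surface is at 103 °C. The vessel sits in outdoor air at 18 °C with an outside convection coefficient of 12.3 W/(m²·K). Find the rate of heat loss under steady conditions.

Q ≈ 11800 W

Radial (spherical) resistances in series:
R_aluminium shell = (1/0.935 − 1/0.948)/(4π×228) = 5.119×10^-6 K/W
R_outer film = 1/(h·4πr_o²) = 1/(12.3×4π×0.948²) = 0.007199 K/W
R_total = 0.007204 K/W
Q = ΔT/R_total = 85/0.007204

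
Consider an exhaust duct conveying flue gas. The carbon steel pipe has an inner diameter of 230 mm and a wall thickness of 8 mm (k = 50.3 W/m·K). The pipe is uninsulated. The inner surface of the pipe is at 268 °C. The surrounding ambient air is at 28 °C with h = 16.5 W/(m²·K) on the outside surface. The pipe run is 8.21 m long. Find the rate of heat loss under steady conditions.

Q ≈ 25100 W

Per-layer cylindrical resistances, series-summed:
R_carbon steel pipe wall = ln(123/115)/(2π×50.3×8.21) = 2.592×10^-5 K/W
R_outer film = 1/(h_o·2πr_oL) = 1/(16.5×2π×0.123×8.21) = 0.009552 K/W
R_total = 0.009578 K/W
Q = ΔT/R_total = 240/0.009578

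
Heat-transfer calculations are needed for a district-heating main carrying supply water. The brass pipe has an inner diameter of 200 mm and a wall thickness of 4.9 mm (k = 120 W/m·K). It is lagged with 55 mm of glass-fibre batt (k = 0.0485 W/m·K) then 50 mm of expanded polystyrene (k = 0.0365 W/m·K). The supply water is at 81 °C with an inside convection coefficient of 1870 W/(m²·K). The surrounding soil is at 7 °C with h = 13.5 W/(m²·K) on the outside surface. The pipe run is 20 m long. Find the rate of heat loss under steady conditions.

Q ≈ 563 W

Cylindrical conduction, so R = ln(r₂/r₁)/(2πkL) per layer, in series:
R_inner film = 1/(h_i·2πr₁L) = 1/(1870×2π×0.1×20) = 4.255×10^-5 K/W
R_brass pipe wall = ln(104.9/100)/(2π×120×20) = 3.172×10^-6 K/W
R_glass-fibre batt = ln(159.9/104.9)/(2π×0.0485×20) = 0.06917 K/W
R_expanded polystyrene = ln(209.9/159.9)/(2π×0.0365×20) = 0.05932 K/W
R_outer film = 1/(h_o·2πr_oL) = 1/(13.5×2π×0.2099×20) = 0.002808 K/W
R_total = 0.1313 K/W
Q = ΔT/R_total = 74/0.1313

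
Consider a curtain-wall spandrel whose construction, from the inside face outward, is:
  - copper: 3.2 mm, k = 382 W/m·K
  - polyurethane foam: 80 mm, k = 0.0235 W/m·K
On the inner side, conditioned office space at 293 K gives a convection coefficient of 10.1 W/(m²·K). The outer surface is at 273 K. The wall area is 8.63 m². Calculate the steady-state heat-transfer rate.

Q ≈ 49.3 W

Using the resistance-network approach (series):
R_inner film = 1/(h_i·A) = 1/(10.1×8.63) = 0.01147 K/W
R_copper = L/(kA) = 0.0032/(382×8.63) = 9.707×10^-7 K/W
R_polyurethane foam = L/(kA) = 0.08/(0.0235×8.63) = 0.3945 K/W
R_total = 0.4059 K/W
Q = ΔT / R_total = 20 / 0.4059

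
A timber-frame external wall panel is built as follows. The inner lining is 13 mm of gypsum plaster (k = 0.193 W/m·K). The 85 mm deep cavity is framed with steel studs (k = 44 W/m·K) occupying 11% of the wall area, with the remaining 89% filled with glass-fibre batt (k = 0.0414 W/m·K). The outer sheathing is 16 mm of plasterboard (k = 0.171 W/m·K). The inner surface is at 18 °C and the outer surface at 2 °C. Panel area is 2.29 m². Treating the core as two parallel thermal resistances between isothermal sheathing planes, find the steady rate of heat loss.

Sheathing layers in series; stud and cavity paths in parallel between them.
R_inner = 0.013/(0.193×2.29) = 0.02941 K/W
R_stud  = 0.085/(44×0.11×2.29) = 0.007669 K/W
R_cav   = 0.085/(0.0414×0.89×2.29) = 1.007 K/W
1/R_core = 1/R_stud + 1/R_cav → R_core = 0.007611 K/W
R_outer = 0.016/(0.171×2.29) = 0.04086 K/W
R_total = 0.07788 K/W
Q = ΔT/R_total = 16/0.07788

Q ≈ 205 W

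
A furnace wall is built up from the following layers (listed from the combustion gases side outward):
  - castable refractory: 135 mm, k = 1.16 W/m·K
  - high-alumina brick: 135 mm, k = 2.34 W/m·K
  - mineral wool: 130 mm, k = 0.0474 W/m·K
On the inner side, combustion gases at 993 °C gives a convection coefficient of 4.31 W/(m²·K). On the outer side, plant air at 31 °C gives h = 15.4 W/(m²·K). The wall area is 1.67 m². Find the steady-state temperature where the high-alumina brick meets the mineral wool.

Treating each layer as a thermal resistance in series:
R_inner film = 1/(h_i·A) = 1/(4.31×1.67) = 0.1389 K/W
R_castable refractory = L/(kA) = 0.135/(1.16×1.67) = 0.06969 K/W
R_high-alumina brick = L/(kA) = 0.135/(2.34×1.67) = 0.03455 K/W
R_mineral wool = L/(kA) = 0.13/(0.0474×1.67) = 1.642 K/W
R_outer film = 1/(h_o·A) = 1/(15.4×1.67) = 0.03888 K/W
R_total = 1.924 K/W;  Q = ΔT/R_total = 962/1.924 = 499.9 W
T_interface = T_inner − Q·ΣR(inner→interface) = 993 − 500×0.2432

T ≈ 871 °C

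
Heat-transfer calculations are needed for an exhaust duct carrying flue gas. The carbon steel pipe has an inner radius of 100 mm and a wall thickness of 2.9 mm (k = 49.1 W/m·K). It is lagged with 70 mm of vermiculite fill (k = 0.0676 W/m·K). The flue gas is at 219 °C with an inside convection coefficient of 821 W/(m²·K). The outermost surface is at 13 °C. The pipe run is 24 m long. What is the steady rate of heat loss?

Per-layer cylindrical resistances, series-summed:
R_inner film = 1/(h_i·2πr₁L) = 1/(821×2π×0.1×24) = 8.077×10^-5 K/W
R_carbon steel pipe wall = ln(102.9/100)/(2π×49.1×24) = 3.861×10^-6 K/W
R_vermiculite fill = ln(172.9/102.9)/(2π×0.0676×24) = 0.05091 K/W
R_total = 0.05099 K/W
Q = ΔT/R_total = 206/0.05099

Q ≈ 4040 W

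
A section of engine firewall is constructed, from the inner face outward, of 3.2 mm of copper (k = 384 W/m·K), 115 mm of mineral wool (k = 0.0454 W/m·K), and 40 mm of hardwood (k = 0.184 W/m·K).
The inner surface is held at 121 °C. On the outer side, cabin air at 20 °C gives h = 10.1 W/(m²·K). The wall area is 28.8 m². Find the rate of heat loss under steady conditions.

Q ≈ 1020 W

Model the wall as resistances in series:
R_copper = L/(kA) = 0.0032/(384×28.8) = 2.894×10^-7 K/W
R_mineral wool = L/(kA) = 0.115/(0.0454×28.8) = 0.08795 K/W
R_hardwood = L/(kA) = 0.04/(0.184×28.8) = 0.007548 K/W
R_outer film = 1/(h_o·A) = 1/(10.1×28.8) = 0.003438 K/W
R_total = 0.09894 K/W
Q = ΔT / R_total = 101 / 0.09894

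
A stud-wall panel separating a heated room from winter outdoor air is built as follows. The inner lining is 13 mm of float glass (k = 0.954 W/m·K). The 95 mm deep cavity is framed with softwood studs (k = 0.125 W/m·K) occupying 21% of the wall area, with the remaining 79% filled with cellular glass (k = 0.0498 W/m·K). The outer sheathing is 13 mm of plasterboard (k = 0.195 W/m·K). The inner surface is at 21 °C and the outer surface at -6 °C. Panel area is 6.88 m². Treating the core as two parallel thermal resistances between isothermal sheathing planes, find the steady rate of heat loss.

Sheathing layers in series; stud and cavity paths in parallel between them.
R_inner = 0.013/(0.954×6.88) = 0.001981 K/W
R_stud  = 0.095/(0.125×0.21×6.88) = 0.526 K/W
R_cav   = 0.095/(0.0498×0.79×6.88) = 0.351 K/W
1/R_core = 1/R_stud + 1/R_cav → R_core = 0.2105 K/W
R_outer = 0.013/(0.195×6.88) = 0.00969 K/W
R_total = 0.2222 K/W
Q = ΔT/R_total = 27/0.2222

Q ≈ 122 W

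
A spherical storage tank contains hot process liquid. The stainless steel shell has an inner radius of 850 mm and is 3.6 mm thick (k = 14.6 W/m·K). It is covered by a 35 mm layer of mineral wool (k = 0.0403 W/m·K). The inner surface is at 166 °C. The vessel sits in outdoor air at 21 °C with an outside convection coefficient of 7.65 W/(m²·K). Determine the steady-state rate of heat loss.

For a spherical shell R = (1/r₁ − 1/r₂)/(4πk); film R = 1/(h·4πr²). In series:
R_stainless steel shell = (1/0.85 − 1/0.8536)/(4π×14.6) = 2.704×10^-5 K/W
R_mineral wool = (1/0.8536 − 1/0.8886)/(4π×0.0403) = 0.09112 K/W
R_outer film = 1/(h·4πr_o²) = 1/(7.65×4π×0.8886²) = 0.01317 K/W
R_total = 0.1043 K/W
Q = ΔT/R_total = 145/0.1043

Q ≈ 1390 W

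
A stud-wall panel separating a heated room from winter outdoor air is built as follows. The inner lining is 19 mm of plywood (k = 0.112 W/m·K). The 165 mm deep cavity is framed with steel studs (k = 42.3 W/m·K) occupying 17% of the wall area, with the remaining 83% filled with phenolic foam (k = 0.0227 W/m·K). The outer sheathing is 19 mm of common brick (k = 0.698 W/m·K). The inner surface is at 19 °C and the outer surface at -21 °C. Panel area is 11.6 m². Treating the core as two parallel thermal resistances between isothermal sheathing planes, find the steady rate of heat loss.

Q ≈ 2110 W

Sheathing layers in series; stud and cavity paths in parallel between them.
R_inner = 0.019/(0.112×11.6) = 0.01462 K/W
R_stud  = 0.165/(42.3×0.17×11.6) = 0.001978 K/W
R_cav   = 0.165/(0.0227×0.83×11.6) = 0.755 K/W
1/R_core = 1/R_stud + 1/R_cav → R_core = 0.001973 K/W
R_outer = 0.019/(0.698×11.6) = 0.002347 K/W
R_total = 0.01894 K/W
Q = ΔT/R_total = 40/0.01894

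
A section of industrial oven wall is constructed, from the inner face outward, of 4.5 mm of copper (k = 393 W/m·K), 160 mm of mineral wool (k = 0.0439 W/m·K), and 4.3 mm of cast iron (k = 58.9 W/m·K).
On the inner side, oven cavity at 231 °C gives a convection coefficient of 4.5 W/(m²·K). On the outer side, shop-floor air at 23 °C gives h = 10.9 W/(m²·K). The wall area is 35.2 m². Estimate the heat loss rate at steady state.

Series thermal resistances:
R_inner film = 1/(h_i·A) = 1/(4.5×35.2) = 0.006313 K/W
R_copper = L/(kA) = 0.0045/(393×35.2) = 3.253×10^-7 K/W
R_mineral wool = L/(kA) = 0.16/(0.0439×35.2) = 0.1035 K/W
R_cast iron = L/(kA) = 0.0043/(58.9×35.2) = 2.074×10^-6 K/W
R_outer film = 1/(h_o·A) = 1/(10.9×35.2) = 0.002606 K/W
R_total = 0.1125 K/W
Q = ΔT / R_total = 208 / 0.1125

Q ≈ 1850 W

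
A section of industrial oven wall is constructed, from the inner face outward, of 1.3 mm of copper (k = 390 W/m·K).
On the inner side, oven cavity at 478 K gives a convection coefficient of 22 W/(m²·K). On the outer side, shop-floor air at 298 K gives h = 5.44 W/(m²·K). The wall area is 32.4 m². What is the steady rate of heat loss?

Q ≈ 25400 W

Model the wall as resistances in series:
R_inner film = 1/(h_i·A) = 1/(22×32.4) = 0.001403 K/W
R_copper = L/(kA) = 0.0013/(390×32.4) = 1.029×10^-7 K/W
R_outer film = 1/(h_o·A) = 1/(5.44×32.4) = 0.005674 K/W
R_total = 0.007077 K/W
Q = ΔT / R_total = 180 / 0.007077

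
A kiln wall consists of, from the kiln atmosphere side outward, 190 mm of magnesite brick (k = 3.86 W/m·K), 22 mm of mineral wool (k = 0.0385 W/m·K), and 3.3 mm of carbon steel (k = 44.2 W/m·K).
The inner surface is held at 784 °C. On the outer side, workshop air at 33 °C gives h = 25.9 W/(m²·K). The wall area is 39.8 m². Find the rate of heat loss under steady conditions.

Q ≈ 45300 W

Thermal resistances in series:
R_magnesite brick = L/(kA) = 0.19/(3.86×39.8) = 0.001237 K/W
R_mineral wool = L/(kA) = 0.022/(0.0385×39.8) = 0.01436 K/W
R_carbon steel = L/(kA) = 0.0033/(44.2×39.8) = 1.876×10^-6 K/W
R_outer film = 1/(h_o·A) = 1/(25.9×39.8) = 9.701×10^-4 K/W
R_total = 0.01657 K/W
Q = ΔT / R_total = 751 / 0.01657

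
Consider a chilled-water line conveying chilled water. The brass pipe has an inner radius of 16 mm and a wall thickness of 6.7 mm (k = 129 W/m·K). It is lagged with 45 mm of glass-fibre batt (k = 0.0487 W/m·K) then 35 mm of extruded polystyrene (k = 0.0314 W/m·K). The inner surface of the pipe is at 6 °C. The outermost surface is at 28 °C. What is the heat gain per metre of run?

Treating each annulus and film as a series resistance:
R_brass pipe wall = ln(22.7/16)/(2π×129×1) = 4.315×10^-4 K/W
R_glass-fibre batt = ln(67.7/22.7)/(2π×0.0487×1) = 3.571 K/W
R_extruded polystyrene = ln(102.7/67.7)/(2π×0.0314×1) = 2.112 K/W
R_total = 5.684 K/W
Q = ΔT/R_total = 22/5.684

q′ ≈ 3.87 W/m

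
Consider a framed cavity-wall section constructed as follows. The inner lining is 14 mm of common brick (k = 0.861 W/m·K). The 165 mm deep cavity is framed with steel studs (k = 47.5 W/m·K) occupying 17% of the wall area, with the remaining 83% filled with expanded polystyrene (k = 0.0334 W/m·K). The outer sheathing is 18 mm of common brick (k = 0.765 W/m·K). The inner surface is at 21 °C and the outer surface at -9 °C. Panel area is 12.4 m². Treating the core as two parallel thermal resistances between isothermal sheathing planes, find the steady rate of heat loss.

Q ≈ 6180 W

Sheathing layers in series; stud and cavity paths in parallel between them.
R_inner = 0.014/(0.861×12.4) = 0.001311 K/W
R_stud  = 0.165/(47.5×0.17×12.4) = 0.001648 K/W
R_cav   = 0.165/(0.0334×0.83×12.4) = 0.48 K/W
1/R_core = 1/R_stud + 1/R_cav → R_core = 0.001642 K/W
R_outer = 0.018/(0.765×12.4) = 0.001898 K/W
R_total = 0.004851 K/W
Q = ΔT/R_total = 30/0.004851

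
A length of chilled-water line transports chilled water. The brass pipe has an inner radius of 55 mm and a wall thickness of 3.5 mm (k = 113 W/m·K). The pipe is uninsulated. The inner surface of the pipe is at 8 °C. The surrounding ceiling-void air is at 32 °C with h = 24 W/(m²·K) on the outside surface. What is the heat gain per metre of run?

q′ ≈ 212 W/m

Treating each annulus and film as a series resistance:
R_brass pipe wall = ln(58.5/55)/(2π×113×1) = 8.689×10^-5 K/W
R_outer film = 1/(h_o·2πr_oL) = 1/(24×2π×0.0585×1) = 0.1134 K/W
R_total = 0.1134 K/W
Q = ΔT/R_total = 24/0.1134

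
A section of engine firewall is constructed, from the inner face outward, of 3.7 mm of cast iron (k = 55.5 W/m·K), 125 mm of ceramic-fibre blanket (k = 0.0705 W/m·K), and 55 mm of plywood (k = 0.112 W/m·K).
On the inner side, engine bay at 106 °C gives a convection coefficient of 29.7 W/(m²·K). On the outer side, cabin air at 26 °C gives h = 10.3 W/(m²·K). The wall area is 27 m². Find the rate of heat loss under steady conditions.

Q ≈ 902 W

Model the wall as resistances in series:
R_inner film = 1/(h_i·A) = 1/(29.7×27) = 0.001247 K/W
R_cast iron = L/(kA) = 0.0037/(55.5×27) = 2.469×10^-6 K/W
R_ceramic-fibre blanket = L/(kA) = 0.125/(0.0705×27) = 0.06567 K/W
R_plywood = L/(kA) = 0.055/(0.112×27) = 0.01819 K/W
R_outer film = 1/(h_o·A) = 1/(10.3×27) = 0.003596 K/W
R_total = 0.0887 K/W
Q = ΔT / R_total = 80 / 0.0887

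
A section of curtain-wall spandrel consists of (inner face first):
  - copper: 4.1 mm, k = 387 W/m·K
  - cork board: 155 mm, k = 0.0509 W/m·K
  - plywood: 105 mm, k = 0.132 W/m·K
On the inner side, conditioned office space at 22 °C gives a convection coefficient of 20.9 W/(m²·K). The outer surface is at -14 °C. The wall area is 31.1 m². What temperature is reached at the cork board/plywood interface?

Model the wall as resistances in series:
R_inner film = 1/(h_i·A) = 1/(20.9×31.1) = 0.001538 K/W
R_copper = L/(kA) = 0.0041/(387×31.1) = 3.407×10^-7 K/W
R_cork board = L/(kA) = 0.155/(0.0509×31.1) = 0.09792 K/W
R_plywood = L/(kA) = 0.105/(0.132×31.1) = 0.02558 K/W
R_total = 0.125 K/W;  Q = ΔT/R_total = 36/0.125 = 287.9 W
T_interface = T_inner − Q·ΣR(inner→interface) = 22 − 288×0.09945

T ≈ -6.64 °C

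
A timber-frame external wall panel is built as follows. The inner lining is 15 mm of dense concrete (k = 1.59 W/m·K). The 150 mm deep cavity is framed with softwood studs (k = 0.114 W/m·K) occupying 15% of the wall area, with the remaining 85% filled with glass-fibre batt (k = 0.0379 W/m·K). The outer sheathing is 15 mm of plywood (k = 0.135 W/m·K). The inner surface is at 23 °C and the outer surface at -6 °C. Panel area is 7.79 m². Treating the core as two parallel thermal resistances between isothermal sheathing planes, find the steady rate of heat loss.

Sheathing layers in series; stud and cavity paths in parallel between them.
R_inner = 0.015/(1.59×7.79) = 0.001211 K/W
R_stud  = 0.15/(0.114×0.15×7.79) = 1.126 K/W
R_cav   = 0.15/(0.0379×0.85×7.79) = 0.5977 K/W
1/R_core = 1/R_stud + 1/R_cav → R_core = 0.3905 K/W
R_outer = 0.015/(0.135×7.79) = 0.01426 K/W
R_total = 0.4059 K/W
Q = ΔT/R_total = 29/0.4059

Q ≈ 71.4 W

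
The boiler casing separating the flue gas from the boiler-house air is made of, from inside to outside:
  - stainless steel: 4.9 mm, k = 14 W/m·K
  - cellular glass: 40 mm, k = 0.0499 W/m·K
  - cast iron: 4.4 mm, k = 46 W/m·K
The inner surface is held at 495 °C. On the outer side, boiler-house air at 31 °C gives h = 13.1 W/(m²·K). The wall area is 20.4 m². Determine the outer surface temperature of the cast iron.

T ≈ 71.3 °C

Treating each layer as a thermal resistance in series:
R_stainless steel = L/(kA) = 0.0049/(14×20.4) = 1.716×10^-5 K/W
R_cellular glass = L/(kA) = 0.04/(0.0499×20.4) = 0.03929 K/W
R_cast iron = L/(kA) = 0.0044/(46×20.4) = 4.689×10^-6 K/W
R_outer film = 1/(h_o·A) = 1/(13.1×20.4) = 0.003742 K/W
R_total = 0.04306 K/W;  Q = ΔT/R_total = 464/0.04306 = 10780 W
T_interface = T_inner − Q·ΣR(inner→interface) = 495 − 10800×0.03932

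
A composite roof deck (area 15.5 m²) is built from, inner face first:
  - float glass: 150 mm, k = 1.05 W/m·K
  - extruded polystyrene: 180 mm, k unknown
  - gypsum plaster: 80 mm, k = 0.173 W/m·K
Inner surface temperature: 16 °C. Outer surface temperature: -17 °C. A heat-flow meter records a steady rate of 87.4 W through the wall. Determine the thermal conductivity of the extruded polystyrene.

k ≈ 0.0343 W/(m·K)

Thermal resistances in series:
R_float glass = L/(kA) = 0.15/(1.05×15.5) = 0.009217 K/W
R_gypsum plaster = L/(kA) = 0.08/(0.173×15.5) = 0.02983 K/W
Sum of known resistances R_other = 0.03905 K/W
Total R = ΔT/Q = 33/87.4 = 0.3776 K/W
R_extruded polystyrene = R_total − R_other = 0.3385 K/W
k = L/(R·A) = 0.18/(0.3385×15.5)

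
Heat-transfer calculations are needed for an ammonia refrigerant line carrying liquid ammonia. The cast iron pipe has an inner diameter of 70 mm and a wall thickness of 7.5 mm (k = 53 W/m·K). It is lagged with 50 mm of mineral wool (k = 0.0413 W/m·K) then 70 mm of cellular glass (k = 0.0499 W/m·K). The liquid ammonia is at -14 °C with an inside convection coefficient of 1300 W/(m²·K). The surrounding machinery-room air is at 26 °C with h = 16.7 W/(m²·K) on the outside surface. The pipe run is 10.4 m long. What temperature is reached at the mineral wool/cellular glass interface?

T ≈ 10.7 °C

Per-layer cylindrical resistances, series-summed:
R_inner film = 1/(h_i·2πr₁L) = 1/(1300×2π×0.035×10.4) = 3.363×10^-4 K/W
R_cast iron pipe wall = ln(42.5/35)/(2π×53×10.4) = 5.606×10^-5 K/W
R_mineral wool = ln(92.5/42.5)/(2π×0.0413×10.4) = 0.2882 K/W
R_cellular glass = ln(162.5/92.5)/(2π×0.0499×10.4) = 0.1728 K/W
R_outer film = 1/(h_o·2πr_oL) = 1/(16.7×2π×0.1625×10.4) = 0.005639 K/W
R_total = 0.467 K/W
Q = ΔT/R_total = 40/0.467
Q = 85.7 W
T_interface = T_inner + Q·ΣR(inner→interface) = -14 + 85.7×0.2886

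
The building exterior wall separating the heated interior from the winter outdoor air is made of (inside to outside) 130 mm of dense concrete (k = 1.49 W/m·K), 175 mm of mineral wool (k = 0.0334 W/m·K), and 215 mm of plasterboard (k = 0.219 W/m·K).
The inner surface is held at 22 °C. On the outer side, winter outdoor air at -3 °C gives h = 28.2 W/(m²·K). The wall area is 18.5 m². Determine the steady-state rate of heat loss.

Q ≈ 72.9 W

Treating each layer as a thermal resistance in series:
R_dense concrete = L/(kA) = 0.13/(1.49×18.5) = 0.004716 K/W
R_mineral wool = L/(kA) = 0.175/(0.0334×18.5) = 0.2832 K/W
R_plasterboard = L/(kA) = 0.215/(0.219×18.5) = 0.05307 K/W
R_outer film = 1/(h_o·A) = 1/(28.2×18.5) = 0.001917 K/W
R_total = 0.3429 K/W
Q = ΔT / R_total = 25 / 0.3429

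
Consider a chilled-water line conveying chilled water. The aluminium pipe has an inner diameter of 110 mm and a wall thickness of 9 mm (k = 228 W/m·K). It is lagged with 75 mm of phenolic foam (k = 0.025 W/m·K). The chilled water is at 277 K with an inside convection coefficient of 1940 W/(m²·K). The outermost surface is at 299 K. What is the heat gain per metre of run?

q′ ≈ 4.45 W/m

Cylindrical conduction, so R = ln(r₂/r₁)/(2πkL) per layer, in series:
R_inner film = 1/(h_i·2πr₁L) = 1/(1940×2π×0.055×1) = 0.001492 K/W
R_aluminium pipe wall = ln(64/55)/(2π×228×1) = 1.058×10^-4 K/W
R_phenolic foam = ln(139/64)/(2π×0.025×1) = 4.938 K/W
R_total = 4.939 K/W
Q = ΔT/R_total = 22/4.939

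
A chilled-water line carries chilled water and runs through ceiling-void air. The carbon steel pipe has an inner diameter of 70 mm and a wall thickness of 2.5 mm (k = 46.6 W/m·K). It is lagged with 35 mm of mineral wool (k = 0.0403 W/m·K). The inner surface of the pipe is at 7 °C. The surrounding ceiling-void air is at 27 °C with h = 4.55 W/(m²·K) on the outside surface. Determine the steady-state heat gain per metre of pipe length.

Per-layer cylindrical resistances, series-summed:
R_carbon steel pipe wall = ln(37.5/35)/(2π×46.6×1) = 2.356×10^-4 K/W
R_mineral wool = ln(72.5/37.5)/(2π×0.0403×1) = 2.604 K/W
R_outer film = 1/(h_o·2πr_oL) = 1/(4.55×2π×0.0725×1) = 0.4825 K/W
R_total = 3.086 K/W
Q = ΔT/R_total = 20/3.086

q′ ≈ 6.48 W/m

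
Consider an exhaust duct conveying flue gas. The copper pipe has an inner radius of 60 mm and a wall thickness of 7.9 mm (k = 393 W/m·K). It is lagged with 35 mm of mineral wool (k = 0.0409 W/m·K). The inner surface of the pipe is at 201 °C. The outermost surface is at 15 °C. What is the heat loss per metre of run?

q′ ≈ 115 W/m

Cylindrical conduction, so R = ln(r₂/r₁)/(2πkL) per layer, in series:
R_copper pipe wall = ln(67.9/60)/(2π×393×1) = 5.009×10^-5 K/W
R_mineral wool = ln(102.9/67.9)/(2π×0.0409×1) = 1.618 K/W
R_total = 1.618 K/W
Q = ΔT/R_total = 186/1.618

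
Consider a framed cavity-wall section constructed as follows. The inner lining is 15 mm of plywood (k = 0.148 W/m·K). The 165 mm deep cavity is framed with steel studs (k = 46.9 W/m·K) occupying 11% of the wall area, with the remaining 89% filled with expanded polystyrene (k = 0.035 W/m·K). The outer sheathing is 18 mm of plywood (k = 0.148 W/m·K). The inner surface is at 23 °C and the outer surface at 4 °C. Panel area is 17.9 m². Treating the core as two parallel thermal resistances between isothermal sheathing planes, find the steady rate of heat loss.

Sheathing layers in series; stud and cavity paths in parallel between them.
R_inner = 0.015/(0.148×17.9) = 0.005662 K/W
R_stud  = 0.165/(46.9×0.11×17.9) = 0.001787 K/W
R_cav   = 0.165/(0.035×0.89×17.9) = 0.2959 K/W
1/R_core = 1/R_stud + 1/R_cav → R_core = 0.001776 K/W
R_outer = 0.018/(0.148×17.9) = 0.006795 K/W
R_total = 0.01423 K/W
Q = ΔT/R_total = 19/0.01423

Q ≈ 1330 W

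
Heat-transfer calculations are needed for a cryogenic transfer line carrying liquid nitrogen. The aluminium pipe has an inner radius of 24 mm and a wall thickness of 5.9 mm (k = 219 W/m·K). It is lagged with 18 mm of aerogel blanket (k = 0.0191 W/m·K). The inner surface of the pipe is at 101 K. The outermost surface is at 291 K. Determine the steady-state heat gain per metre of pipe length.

Radial resistances (cylindrical: R_cond = ln(r_o/r_i)/(2πkL), R_conv = 1/(h·2πrL)):
R_aluminium pipe wall = ln(29.9/24)/(2π×219×1) = 1.597×10^-4 K/W
R_aerogel blanket = ln(47.9/29.9)/(2π×0.0191×1) = 3.927 K/W
R_total = 3.927 K/W
Q = ΔT/R_total = 190/3.927

q′ ≈ 48.4 W/m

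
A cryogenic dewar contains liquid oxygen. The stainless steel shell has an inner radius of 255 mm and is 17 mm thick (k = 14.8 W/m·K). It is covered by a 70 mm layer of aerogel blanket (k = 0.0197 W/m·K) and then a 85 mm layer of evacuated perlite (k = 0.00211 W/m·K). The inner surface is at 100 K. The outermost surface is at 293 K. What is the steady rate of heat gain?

Q ≈ 7.72 W

Each spherical layer contributes R = (1/r_i − 1/r_o)/(4πk):
R_stainless steel shell = (1/0.255 − 1/0.272)/(4π×14.8) = 0.001318 K/W
R_aerogel blanket = (1/0.272 − 1/0.342)/(4π×0.0197) = 3.04 K/W
R_evacuated perlite = (1/0.342 − 1/0.427)/(4π×0.00211) = 21.95 K/W
R_total = 24.99 K/W
Q = ΔT/R_total = 193/24.99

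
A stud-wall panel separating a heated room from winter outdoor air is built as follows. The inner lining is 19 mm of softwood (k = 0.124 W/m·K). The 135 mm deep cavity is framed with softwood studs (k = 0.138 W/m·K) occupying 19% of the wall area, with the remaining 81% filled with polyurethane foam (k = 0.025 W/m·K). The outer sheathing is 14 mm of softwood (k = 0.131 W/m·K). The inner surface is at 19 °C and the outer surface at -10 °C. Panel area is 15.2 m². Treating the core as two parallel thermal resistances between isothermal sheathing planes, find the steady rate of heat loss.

Sheathing layers in series; stud and cavity paths in parallel between them.
R_inner = 0.019/(0.124×15.2) = 0.01008 K/W
R_stud  = 0.135/(0.138×0.19×15.2) = 0.3387 K/W
R_cav   = 0.135/(0.025×0.81×15.2) = 0.4386 K/W
1/R_core = 1/R_stud + 1/R_cav → R_core = 0.1911 K/W
R_outer = 0.014/(0.131×15.2) = 0.007031 K/W
R_total = 0.2082 K/W
Q = ΔT/R_total = 29/0.2082

Q ≈ 139 W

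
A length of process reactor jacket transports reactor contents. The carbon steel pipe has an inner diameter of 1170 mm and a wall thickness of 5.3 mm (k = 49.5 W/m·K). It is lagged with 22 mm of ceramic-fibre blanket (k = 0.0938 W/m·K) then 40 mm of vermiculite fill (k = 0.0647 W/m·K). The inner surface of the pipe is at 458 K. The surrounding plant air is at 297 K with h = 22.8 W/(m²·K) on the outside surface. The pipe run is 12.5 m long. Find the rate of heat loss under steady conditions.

Q ≈ 8810 W

Cylindrical conduction, so R = ln(r₂/r₁)/(2πkL) per layer, in series:
R_carbon steel pipe wall = ln(590.3/585)/(2π×49.5×12.5) = 2.32×10^-6 K/W
R_ceramic-fibre blanket = ln(612.3/590.3)/(2π×0.0938×12.5) = 0.004967 K/W
R_vermiculite fill = ln(652.3/612.3)/(2π×0.0647×12.5) = 0.01245 K/W
R_outer film = 1/(h_o·2πr_oL) = 1/(22.8×2π×0.6523×12.5) = 8.561×10^-4 K/W
R_total = 0.01828 K/W
Q = ΔT/R_total = 161/0.01828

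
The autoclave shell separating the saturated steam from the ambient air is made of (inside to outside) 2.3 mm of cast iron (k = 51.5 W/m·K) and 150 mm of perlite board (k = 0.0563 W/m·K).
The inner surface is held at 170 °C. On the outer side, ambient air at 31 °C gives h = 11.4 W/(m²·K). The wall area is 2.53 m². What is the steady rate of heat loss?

Using the resistance-network approach (series):
R_cast iron = L/(kA) = 0.0023/(51.5×2.53) = 1.765×10^-5 K/W
R_perlite board = L/(kA) = 0.15/(0.0563×2.53) = 1.053 K/W
R_outer film = 1/(h_o·A) = 1/(11.4×2.53) = 0.03467 K/W
R_total = 1.088 K/W
Q = ΔT / R_total = 139 / 1.088

Q ≈ 128 W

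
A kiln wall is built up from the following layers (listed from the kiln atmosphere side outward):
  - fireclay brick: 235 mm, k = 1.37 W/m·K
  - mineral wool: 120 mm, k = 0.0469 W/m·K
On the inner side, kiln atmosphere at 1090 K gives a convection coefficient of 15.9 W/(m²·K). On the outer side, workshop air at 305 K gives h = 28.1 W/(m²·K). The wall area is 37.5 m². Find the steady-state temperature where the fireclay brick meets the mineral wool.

T ≈ 1020 K

Model the wall as resistances in series:
R_inner film = 1/(h_i·A) = 1/(15.9×37.5) = 0.001677 K/W
R_fireclay brick = L/(kA) = 0.235/(1.37×37.5) = 0.004574 K/W
R_mineral wool = L/(kA) = 0.12/(0.0469×37.5) = 0.06823 K/W
R_outer film = 1/(h_o·A) = 1/(28.1×37.5) = 9.49×10^-4 K/W
R_total = 0.07543 K/W;  Q = ΔT/R_total = 785/0.07543 = 10410 W
T_interface = T_inner − Q·ΣR(inner→interface) = 1090 − 10400×0.006251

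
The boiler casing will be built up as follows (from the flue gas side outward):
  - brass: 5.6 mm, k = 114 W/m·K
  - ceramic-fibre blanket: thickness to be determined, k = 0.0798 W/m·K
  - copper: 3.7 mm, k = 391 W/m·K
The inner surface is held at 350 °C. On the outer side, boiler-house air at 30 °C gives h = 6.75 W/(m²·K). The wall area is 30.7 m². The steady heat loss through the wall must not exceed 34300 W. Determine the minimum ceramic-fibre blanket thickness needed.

L ≈ 11 mm

Treating each layer as a thermal resistance in series:
R_brass = L/(kA) = 0.0056/(114×30.7) = 1.6×10^-6 K/W
R_copper = L/(kA) = 0.0037/(391×30.7) = 3.082×10^-7 K/W
R_outer film = 1/(h_o·A) = 1/(6.75×30.7) = 0.004826 K/W
Sum of the known resistances R_other = 0.004828 K/W
Required total resistance R_tot = ΔT/Q_allow = 320/34300 = 0.009329 K/W
R_ceramic-fibre blanket = R_tot − R_other = 0.004502 K/W
L = R·k·A = 0.004502×0.0798×30.7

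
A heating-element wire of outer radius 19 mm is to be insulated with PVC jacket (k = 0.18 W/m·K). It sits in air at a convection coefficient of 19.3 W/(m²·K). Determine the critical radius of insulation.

r_cr ≈ 9.33 mm

For a cylinder r_cr = k/h = 0.18/19.3
r_cr = 9.33 mm; since the bare radius (19 mm) is above r_cr, any added insulation will reduce heat loss.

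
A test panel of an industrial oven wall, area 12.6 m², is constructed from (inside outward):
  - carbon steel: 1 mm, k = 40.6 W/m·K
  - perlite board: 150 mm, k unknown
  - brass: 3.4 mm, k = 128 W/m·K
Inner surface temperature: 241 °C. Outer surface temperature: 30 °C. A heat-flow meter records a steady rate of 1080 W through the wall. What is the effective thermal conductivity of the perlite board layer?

Treating each layer as a thermal resistance in series:
R_carbon steel = L/(kA) = 0.001/(40.6×12.6) = 1.955×10^-6 K/W
R_brass = L/(kA) = 0.0034/(128×12.6) = 2.108×10^-6 K/W
Sum of known resistances R_other = 4.063×10^-6 K/W
Total R = ΔT/Q = 211/1080 = 0.1954 K/W
R_perlite board = R_total − R_other = 0.1954 K/W
k = L/(R·A) = 0.15/(0.1954×12.6)

k ≈ 0.0609 W/(m·K)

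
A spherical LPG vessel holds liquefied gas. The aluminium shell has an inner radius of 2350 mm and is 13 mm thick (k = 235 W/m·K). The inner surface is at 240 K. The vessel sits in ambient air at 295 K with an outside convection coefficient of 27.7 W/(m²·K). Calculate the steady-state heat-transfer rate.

Radial (spherical) resistances in series:
R_aluminium shell = (1/2.35 − 1/2.363)/(4π×235) = 7.927×10^-7 K/W
R_outer film = 1/(h·4πr_o²) = 1/(27.7×4π×2.363²) = 5.145×10^-4 K/W
R_total = 5.153×10^-4 K/W
Q = ΔT/R_total = 55/5.153×10^-4

Q ≈ 107000 W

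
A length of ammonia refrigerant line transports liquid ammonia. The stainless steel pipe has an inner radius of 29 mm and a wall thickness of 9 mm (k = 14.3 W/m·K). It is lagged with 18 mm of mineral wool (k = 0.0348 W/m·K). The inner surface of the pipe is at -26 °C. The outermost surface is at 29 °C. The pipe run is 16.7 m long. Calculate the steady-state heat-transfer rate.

For a radial system each layer contributes R = ln(r_out/r_in)/(2πkL); films add R = 1/(hA).
R_stainless steel pipe wall = ln(38/29)/(2π×14.3×16.7) = 1.801×10^-4 K/W
R_mineral wool = ln(56/38)/(2π×0.0348×16.7) = 0.1062 K/W
R_total = 0.1064 K/W
Q = ΔT/R_total = 55/0.1064

Q ≈ 517 W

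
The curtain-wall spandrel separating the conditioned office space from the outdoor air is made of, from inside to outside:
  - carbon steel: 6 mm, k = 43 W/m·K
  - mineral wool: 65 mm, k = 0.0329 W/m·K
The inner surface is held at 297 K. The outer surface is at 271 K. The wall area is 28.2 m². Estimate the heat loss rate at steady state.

Q ≈ 371 W

Treating each layer as a thermal resistance in series:
R_carbon steel = L/(kA) = 0.006/(43×28.2) = 4.948×10^-6 K/W
R_mineral wool = L/(kA) = 0.065/(0.0329×28.2) = 0.07006 K/W
R_total = 0.07006 K/W
Q = ΔT / R_total = 26 / 0.07006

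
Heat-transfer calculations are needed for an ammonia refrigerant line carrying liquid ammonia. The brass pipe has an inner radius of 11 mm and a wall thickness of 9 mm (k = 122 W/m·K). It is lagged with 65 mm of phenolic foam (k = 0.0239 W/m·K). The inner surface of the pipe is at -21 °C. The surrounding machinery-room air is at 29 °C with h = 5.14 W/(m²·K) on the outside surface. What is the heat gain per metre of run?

q′ ≈ 5 W/m

Per-layer cylindrical resistances, series-summed:
R_brass pipe wall = ln(20/11)/(2π×122×1) = 7.799×10^-4 K/W
R_phenolic foam = ln(85/20)/(2π×0.0239×1) = 9.635 K/W
R_outer film = 1/(h_o·2πr_oL) = 1/(5.14×2π×0.085×1) = 0.3643 K/W
R_total = 10 K/W
Q = ΔT/R_total = 50/10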